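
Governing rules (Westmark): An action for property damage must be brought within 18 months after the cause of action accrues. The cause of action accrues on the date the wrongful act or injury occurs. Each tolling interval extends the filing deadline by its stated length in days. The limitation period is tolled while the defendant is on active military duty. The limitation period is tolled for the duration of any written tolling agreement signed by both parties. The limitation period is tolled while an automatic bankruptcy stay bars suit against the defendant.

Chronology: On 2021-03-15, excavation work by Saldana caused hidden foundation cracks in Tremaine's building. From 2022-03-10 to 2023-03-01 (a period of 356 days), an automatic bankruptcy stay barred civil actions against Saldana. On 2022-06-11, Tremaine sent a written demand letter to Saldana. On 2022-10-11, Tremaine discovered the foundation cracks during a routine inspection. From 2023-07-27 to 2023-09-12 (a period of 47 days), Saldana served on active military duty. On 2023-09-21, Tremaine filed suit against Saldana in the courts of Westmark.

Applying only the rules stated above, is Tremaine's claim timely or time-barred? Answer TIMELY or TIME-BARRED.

TIMELY

Because the rule ties accrual to occurrence, the claim accrued on 2021-03-15, not on the 2022-10-11 discovery date.
The untolled deadline — 18 months after 2021-03-15 — is 2022-09-15.
The period was tolled for 356 days by the automatic bankruptcy stay (2022-03-10 to 2023-03-01), pushing the deadline to 2023-09-06.
The defendant's active military service from 2023-07-27 to 2023-09-12 tolled the period for 47 days, extending the deadline to 2023-10-23.
None of the other events listed affects the running of the period under the stated rules.
The 2023-09-21 filing precedes the 2023-10-23 deadline; the claim is timely.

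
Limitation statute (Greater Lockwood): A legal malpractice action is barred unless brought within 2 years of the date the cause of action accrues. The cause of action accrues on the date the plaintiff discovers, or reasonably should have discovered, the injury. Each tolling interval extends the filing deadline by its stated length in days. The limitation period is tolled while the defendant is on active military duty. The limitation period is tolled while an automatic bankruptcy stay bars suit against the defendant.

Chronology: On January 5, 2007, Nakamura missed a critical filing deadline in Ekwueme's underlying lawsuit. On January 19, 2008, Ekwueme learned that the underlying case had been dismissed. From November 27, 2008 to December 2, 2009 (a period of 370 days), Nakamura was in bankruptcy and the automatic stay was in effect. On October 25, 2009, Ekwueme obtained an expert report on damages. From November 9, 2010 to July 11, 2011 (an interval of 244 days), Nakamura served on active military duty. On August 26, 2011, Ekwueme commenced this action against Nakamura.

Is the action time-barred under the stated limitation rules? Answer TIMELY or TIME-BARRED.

Under the discovery rule, the claim accrued on January 19, 2008, when Ekwueme discovered the injury — not on the January 5, 2007 date of the underlying act.
2 years from January 19, 2008 is January 19, 2010.
The automatic bankruptcy stay from November 27, 2008 to December 2, 2009 tolled the period for 370 days, extending the deadline to January 24, 2011.
The period was tolled for 244 days by the defendant's active military service (November 9, 2010 to July 11, 2011), pushing the deadline to September 25, 2011.
None of the other events listed affects the running of the period under the stated rules.
Ekwueme filed on August 26, 2011, before the September 25, 2011 deadline, so the action is timely.

TIMELY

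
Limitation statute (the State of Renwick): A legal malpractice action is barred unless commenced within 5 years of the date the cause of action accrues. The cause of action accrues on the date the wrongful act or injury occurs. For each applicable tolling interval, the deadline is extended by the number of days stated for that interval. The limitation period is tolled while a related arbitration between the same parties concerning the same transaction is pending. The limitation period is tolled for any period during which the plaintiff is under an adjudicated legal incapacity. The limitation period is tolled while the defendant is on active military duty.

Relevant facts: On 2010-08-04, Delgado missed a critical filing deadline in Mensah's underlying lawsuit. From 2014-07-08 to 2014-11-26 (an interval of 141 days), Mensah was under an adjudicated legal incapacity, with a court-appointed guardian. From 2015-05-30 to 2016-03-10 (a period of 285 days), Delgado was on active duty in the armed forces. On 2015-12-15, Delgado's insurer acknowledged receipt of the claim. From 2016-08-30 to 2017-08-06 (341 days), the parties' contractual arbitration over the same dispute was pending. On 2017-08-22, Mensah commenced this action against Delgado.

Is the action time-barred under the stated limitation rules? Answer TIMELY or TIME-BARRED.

TIMELY

The limitation period began to run on 2010-08-04.
Adding the 5 years base period to 2010-08-04 gives a deadline of 2015-08-04, before any tolling.
Because the plaintiff's legal incapacity ran from 2014-07-08 to 2014-11-26, the deadline is extended by 141 days to 2015-12-23.
The defendant's active military service from 2015-05-30 to 2016-03-10 tolled the period for 285 days, extending the deadline to 2016-10-03.
The pending related arbitration from 2016-08-30 to 2017-08-06 tolled the period for 341 days, extending the deadline to 2017-09-09.
Nothing else in the chronology tolls or restarts the period.
The 2017-08-22 filing precedes the 2017-09-09 deadline; the claim is timely.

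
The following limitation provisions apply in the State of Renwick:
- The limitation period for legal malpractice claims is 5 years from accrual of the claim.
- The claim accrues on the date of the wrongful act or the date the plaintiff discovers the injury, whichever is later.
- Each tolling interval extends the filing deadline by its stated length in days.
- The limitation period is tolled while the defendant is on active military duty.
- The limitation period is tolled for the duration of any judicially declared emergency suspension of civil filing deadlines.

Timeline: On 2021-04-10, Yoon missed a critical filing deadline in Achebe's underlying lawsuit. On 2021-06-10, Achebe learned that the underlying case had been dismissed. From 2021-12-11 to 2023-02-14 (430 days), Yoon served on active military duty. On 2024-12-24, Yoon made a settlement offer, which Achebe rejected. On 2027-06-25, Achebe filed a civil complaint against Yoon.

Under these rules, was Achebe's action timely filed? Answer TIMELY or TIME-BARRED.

The claim accrued on 2021-06-10 — the later of the 2021-04-10 act and the 2021-06-10 discovery.
Adding the 5 years base period to 2021-06-10 gives a deadline of 2026-06-10, before any tolling.
The period was tolled for 430 days by the defendant's active military service (2021-12-11 to 2023-02-14), pushing the deadline to 2027-08-14.
The other events in the timeline have no effect on the limitation period under the stated rules.
Filing on 2027-06-25 beat the 2027-08-14 deadline — the action is timely.

TIMELY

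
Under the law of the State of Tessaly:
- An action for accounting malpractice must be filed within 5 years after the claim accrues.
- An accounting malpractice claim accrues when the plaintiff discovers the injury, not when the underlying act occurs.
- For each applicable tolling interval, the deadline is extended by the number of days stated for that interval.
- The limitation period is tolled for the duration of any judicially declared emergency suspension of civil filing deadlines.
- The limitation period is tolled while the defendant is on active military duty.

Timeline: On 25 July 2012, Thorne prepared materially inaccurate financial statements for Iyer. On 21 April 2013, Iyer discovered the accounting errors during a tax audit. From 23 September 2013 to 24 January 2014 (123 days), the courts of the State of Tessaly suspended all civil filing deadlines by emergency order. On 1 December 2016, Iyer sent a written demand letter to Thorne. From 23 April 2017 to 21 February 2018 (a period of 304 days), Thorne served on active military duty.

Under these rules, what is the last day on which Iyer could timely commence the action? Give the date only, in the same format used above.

Under the discovery rule, the claim accrued on 21 April 2013, when Iyer discovered the injury — not on the 25 July 2012 date of the underlying act.
The untolled deadline — 5 years after 21 April 2013 — is 21 April 2018.
The period was tolled for 123 days by the emergency suspension of filing deadlines (23 September 2013 to 24 January 2014), pushing the deadline to 22 August 2018.
The defendant's active military service from 23 April 2017 to 21 February 2018 tolled the period for 304 days, extending the deadline to 22 June 2019.
None of the other events listed affects the running of the period under the stated rules.

22 June 2019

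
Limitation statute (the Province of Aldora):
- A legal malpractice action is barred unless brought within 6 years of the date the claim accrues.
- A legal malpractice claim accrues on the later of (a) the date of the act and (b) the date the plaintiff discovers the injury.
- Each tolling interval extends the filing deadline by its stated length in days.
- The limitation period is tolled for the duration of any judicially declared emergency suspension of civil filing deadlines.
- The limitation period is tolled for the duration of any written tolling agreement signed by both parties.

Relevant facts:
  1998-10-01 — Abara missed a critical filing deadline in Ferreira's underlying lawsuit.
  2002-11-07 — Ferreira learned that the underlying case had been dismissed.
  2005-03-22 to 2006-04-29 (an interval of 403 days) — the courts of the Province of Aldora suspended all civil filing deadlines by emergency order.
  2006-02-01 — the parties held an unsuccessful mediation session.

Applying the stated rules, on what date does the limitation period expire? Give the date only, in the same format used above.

Taking the later of the act (1998-10-01) and discovery (2002-11-07), the claim accrued on 2002-11-07.
Adding the 6 years base period to 2002-11-07 gives a deadline of 2008-11-07, before any tolling.
The emergency suspension of filing deadlines from 2005-03-22 to 2006-04-29 tolled the period for 403 days, extending the deadline to 2009-12-15.
Nothing else in the chronology tolls or restarts the period.

2009-12-15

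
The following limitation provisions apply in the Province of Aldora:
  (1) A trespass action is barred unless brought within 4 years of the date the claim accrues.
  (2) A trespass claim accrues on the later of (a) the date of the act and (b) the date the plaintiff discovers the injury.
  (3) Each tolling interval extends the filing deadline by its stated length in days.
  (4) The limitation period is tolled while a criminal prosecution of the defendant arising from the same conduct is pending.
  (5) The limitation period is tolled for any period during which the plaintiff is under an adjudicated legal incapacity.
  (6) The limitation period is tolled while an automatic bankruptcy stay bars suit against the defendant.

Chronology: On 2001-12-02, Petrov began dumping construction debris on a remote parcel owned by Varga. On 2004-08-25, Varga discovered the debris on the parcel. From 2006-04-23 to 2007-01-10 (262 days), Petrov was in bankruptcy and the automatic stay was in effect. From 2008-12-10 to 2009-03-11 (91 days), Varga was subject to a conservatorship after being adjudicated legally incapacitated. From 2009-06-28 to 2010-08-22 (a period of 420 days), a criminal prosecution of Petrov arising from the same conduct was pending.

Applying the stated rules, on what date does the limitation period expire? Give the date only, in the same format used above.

2010-10-07

The claim accrued on 2004-08-25 — the later of the 2001-12-02 act and the 2004-08-25 discovery.
Adding the 4 years base period to 2004-08-25 gives a deadline of 2008-08-25, before any tolling.
Because the automatic bankruptcy stay ran from 2006-04-23 to 2007-01-10, the deadline is extended by 262 days to 2009-05-14.
Because the plaintiff's legal incapacity ran from 2008-12-10 to 2009-03-11, the deadline is extended by 91 days to 2009-08-13.
The period was tolled for 420 days by the pending criminal prosecution (2009-06-28 to 2010-08-22), pushing the deadline to 2010-10-07.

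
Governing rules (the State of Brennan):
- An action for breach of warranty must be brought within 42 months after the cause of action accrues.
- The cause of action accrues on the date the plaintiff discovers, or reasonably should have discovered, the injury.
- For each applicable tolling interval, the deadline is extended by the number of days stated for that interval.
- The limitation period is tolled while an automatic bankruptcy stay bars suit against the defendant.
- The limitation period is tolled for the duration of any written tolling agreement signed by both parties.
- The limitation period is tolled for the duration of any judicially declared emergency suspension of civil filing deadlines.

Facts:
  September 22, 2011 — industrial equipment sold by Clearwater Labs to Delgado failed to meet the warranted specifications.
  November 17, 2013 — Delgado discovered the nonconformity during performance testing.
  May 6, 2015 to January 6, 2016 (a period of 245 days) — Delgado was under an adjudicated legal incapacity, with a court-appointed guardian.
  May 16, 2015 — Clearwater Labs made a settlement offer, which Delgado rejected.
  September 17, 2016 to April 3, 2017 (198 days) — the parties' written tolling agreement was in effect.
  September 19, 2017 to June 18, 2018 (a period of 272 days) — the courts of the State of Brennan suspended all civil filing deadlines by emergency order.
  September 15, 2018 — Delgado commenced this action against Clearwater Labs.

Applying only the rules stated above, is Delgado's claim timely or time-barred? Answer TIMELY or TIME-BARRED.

The claim did not accrue until Delgado discovered the injury on November 17, 2013; the September 22, 2011 act date does not start the clock under the stated rule.
Adding the 42 months base period to November 17, 2013 gives a deadline of May 17, 2017, before any tolling.
Because the written tolling agreement ran from September 17, 2016 to April 3, 2017, the deadline is extended by 198 days to December 1, 2017.
The emergency suspension of filing deadlines from September 19, 2017 to June 18, 2018 tolled the period for 272 days, extending the deadline to August 30, 2018.
Although the plaintiff's incapacity ran from May 6, 2015 to January 6, 2016, the stated rules do not make that a tolling event, so it is disregarded.
The other events in the timeline have no effect on the limitation period under the stated rules.
Delgado filed on September 15, 2018, after the August 30, 2018 deadline, so the action is time-barred.

TIME-BARRED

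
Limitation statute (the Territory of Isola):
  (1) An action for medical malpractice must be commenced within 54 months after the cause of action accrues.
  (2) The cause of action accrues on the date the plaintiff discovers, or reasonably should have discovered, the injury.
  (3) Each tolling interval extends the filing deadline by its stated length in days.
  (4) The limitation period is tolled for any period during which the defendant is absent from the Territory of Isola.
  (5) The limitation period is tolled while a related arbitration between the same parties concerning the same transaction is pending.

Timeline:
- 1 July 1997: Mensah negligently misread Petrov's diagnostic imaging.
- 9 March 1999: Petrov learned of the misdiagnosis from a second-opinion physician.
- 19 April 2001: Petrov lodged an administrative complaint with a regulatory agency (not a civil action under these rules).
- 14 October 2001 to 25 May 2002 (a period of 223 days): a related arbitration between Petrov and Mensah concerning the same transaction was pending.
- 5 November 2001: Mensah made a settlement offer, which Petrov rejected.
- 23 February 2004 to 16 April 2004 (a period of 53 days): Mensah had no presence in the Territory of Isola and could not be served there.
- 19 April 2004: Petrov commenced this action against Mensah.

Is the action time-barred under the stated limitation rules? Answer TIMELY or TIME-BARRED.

Under the discovery rule, the claim accrued on 9 March 1999, when Petrov discovered the injury — not on the 1 July 1997 date of the underlying act.
Adding the 54 months base period to 9 March 1999 gives a deadline of 9 September 2003, before any tolling.
Because the pending related arbitration ran from 14 October 2001 to 25 May 2002, the deadline is extended by 223 days to 19 April 2004.
The period was tolled for 53 days by the defendant's absence from the jurisdiction (23 February 2004 to 16 April 2004), pushing the deadline to 11 June 2004.
None of the other events listed affects the running of the period under the stated rules.
Filing on 19 April 2004 beat the 11 June 2004 deadline — the action is timely.

TIMELY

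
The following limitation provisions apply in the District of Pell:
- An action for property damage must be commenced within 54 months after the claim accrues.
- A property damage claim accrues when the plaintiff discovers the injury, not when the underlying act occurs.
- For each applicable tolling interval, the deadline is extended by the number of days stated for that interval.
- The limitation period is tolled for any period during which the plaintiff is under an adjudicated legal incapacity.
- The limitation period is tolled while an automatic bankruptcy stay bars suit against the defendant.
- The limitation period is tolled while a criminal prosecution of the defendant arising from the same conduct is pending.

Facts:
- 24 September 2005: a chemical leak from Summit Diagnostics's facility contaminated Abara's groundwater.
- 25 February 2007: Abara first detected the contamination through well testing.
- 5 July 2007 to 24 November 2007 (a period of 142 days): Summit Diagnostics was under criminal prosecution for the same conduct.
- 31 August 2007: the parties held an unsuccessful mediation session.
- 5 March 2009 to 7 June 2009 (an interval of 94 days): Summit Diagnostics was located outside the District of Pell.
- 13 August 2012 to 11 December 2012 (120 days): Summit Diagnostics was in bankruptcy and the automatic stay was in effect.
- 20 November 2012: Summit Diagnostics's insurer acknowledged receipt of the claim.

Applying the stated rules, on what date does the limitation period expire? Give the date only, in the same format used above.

14 January 2012

Accrual is tied to discovery, so the period began on 25 February 2007 rather than on 24 September 2005 when the act occurred.
54 months from 25 February 2007 is 25 August 2011.
The period was tolled for 142 days by the pending criminal prosecution (5 July 2007 to 24 November 2007), pushing the deadline to 14 January 2012.
The automatic bankruptcy stay starting 13 August 2012 came too late — the period had run on 14 January 2012 — and so does not extend the deadline.
The defendant's absence from the jurisdiction from 5 March 2009 to 7 June 2009 does not toll the period, because no stated rule makes the defendant's absence a tolling event.
None of the other events listed affects the running of the period under the stated rules.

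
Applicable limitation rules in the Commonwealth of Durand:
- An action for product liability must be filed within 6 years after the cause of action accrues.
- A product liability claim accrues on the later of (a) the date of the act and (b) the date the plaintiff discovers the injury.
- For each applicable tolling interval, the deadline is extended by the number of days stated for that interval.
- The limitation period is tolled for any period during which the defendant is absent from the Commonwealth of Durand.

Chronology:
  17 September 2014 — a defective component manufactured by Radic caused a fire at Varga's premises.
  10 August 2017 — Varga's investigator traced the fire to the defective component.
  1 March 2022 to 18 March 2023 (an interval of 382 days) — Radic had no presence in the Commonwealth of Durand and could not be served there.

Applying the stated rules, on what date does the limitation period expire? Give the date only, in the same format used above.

The claim accrued on 10 August 2017 — the later of the 17 September 2014 act and the 10 August 2017 discovery.
Adding the 6 years base period to 10 August 2017 gives a deadline of 10 August 2023, before any tolling.
The defendant's absence from the jurisdiction from 1 March 2022 to 18 March 2023 tolled the period for 382 days, extending the deadline to 26 August 2024.

26 August 2024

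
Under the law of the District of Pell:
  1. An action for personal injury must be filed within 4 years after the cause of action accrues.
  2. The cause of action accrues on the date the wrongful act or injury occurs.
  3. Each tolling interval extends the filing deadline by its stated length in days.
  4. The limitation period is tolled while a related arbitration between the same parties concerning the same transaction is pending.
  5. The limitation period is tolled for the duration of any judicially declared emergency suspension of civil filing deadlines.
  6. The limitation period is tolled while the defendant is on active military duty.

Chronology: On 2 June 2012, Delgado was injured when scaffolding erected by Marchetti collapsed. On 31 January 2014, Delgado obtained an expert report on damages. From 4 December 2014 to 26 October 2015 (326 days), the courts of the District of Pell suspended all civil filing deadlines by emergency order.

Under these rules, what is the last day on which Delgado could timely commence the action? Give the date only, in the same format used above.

The cause of action accrued on 2 June 2012, the date of the act.
The untolled deadline — 4 years after 2 June 2012 — is 2 June 2016.
Because the emergency suspension of filing deadlines ran from 4 December 2014 to 26 October 2015, the deadline is extended by 326 days to 24 April 2017.
Nothing else in the chronology tolls or restarts the period.

24 April 2017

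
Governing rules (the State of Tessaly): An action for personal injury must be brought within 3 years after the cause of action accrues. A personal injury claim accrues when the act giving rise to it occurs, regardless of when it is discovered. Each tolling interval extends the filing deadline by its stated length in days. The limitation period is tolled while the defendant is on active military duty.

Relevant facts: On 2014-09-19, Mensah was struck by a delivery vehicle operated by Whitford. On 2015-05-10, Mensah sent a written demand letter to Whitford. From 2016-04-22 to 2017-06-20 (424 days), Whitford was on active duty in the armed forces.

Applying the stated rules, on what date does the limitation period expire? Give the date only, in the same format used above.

2018-11-17

The limitation period began to run on 2014-09-19.
3 years from 2014-09-19 is 2017-09-19.
The defendant's active military service from 2016-04-22 to 2017-06-20 tolled the period for 424 days, extending the deadline to 2018-11-17.
The other events in the timeline have no effect on the limitation period under the stated rules.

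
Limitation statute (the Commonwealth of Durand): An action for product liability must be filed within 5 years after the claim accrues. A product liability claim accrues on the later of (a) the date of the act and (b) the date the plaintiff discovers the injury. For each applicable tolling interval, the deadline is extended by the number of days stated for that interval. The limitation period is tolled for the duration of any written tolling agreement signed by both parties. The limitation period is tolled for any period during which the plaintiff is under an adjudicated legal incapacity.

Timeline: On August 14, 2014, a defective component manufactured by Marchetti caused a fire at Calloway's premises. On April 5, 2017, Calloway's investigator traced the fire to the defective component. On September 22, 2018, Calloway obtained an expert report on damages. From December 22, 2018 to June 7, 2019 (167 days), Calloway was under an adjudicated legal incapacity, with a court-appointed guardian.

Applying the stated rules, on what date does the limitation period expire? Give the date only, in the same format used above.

The claim accrued on April 5, 2017 — the later of the August 14, 2014 act and the April 5, 2017 discovery.
The untolled deadline — 5 years after April 5, 2017 — is April 5, 2022.
The period was tolled for 167 days by the plaintiff's legal incapacity (December 22, 2018 to June 7, 2019), pushing the deadline to September 19, 2022.
Nothing else in the chronology tolls or restarts the period.

September 19, 2022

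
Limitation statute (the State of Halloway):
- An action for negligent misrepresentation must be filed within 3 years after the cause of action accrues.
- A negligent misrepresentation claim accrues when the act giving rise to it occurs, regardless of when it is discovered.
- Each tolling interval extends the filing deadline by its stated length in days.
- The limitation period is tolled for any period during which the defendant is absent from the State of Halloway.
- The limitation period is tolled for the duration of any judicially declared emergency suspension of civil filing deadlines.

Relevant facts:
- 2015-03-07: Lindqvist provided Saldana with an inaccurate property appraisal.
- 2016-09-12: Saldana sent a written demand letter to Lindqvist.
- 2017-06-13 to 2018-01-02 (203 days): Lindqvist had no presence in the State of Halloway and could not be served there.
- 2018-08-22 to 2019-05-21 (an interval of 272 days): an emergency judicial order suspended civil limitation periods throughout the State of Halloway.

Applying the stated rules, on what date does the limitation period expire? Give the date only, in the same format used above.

The claim accrued on 2015-03-07, when the wrongful act occurred.
The untolled deadline — 3 years after 2015-03-07 — is 2018-03-07.
Because the defendant's absence from the jurisdiction ran from 2017-06-13 to 2018-01-02, the deadline is extended by 203 days to 2018-09-26.
The emergency suspension of filing deadlines from 2018-08-22 to 2019-05-21 tolled the period for 272 days, extending the deadline to 2019-06-25.
The other events in the timeline have no effect on the limitation period under the stated rules.

2019-06-25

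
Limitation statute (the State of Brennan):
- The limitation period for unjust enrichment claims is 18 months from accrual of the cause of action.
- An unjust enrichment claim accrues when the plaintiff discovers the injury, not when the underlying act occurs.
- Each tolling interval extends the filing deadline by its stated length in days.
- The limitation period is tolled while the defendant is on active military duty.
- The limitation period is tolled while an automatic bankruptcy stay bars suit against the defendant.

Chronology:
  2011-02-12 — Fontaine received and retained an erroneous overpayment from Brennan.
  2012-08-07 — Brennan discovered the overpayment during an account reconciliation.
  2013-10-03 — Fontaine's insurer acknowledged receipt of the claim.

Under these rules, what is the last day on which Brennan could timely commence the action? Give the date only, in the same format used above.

2014-02-07

Accrual is tied to discovery, so the period began on 2012-08-07 rather than on 2011-02-12 when the act occurred.
18 months from 2012-08-07 is 2014-02-07.
None of the other events listed affects the running of the period under the stated rules.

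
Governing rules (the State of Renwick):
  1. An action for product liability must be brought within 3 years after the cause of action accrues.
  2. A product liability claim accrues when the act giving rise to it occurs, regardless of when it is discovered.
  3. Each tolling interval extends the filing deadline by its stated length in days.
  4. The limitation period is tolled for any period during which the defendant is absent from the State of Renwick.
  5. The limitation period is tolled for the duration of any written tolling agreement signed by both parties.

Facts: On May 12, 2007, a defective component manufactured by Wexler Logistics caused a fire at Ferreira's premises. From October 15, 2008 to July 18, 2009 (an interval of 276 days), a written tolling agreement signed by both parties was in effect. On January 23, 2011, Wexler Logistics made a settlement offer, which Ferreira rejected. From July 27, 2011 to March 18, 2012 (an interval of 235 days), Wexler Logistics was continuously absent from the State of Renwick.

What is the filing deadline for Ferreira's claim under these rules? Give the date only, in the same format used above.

The limitation period began to run on May 12, 2007.
The untolled deadline — 3 years after May 12, 2007 — is May 12, 2010.
The period was tolled for 276 days by the written tolling agreement (October 15, 2008 to July 18, 2009), pushing the deadline to February 12, 2011.
The defendant's absence from the jurisdiction starting July 27, 2011 came too late — the period had run on February 12, 2011 — and so does not extend the deadline.
Nothing else in the chronology tolls or restarts the period.

February 12, 2011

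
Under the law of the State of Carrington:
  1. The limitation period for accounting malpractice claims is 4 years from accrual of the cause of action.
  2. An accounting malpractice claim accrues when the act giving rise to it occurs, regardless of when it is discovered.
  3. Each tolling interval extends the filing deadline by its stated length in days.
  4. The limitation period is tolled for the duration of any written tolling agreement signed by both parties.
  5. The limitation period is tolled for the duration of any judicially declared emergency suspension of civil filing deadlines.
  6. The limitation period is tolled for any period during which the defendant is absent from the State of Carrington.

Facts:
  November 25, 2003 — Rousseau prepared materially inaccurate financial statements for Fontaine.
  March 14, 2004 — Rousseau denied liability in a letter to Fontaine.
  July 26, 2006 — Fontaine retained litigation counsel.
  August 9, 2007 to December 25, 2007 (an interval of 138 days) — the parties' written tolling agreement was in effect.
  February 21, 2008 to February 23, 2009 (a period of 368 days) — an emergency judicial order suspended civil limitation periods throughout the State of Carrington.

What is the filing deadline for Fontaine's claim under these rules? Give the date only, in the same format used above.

April 14, 2009

The limitation period began to run on November 25, 2003.
Adding the 4 years base period to November 25, 2003 gives a deadline of November 25, 2007, before any tolling.
The period was tolled for 138 days by the written tolling agreement (August 9, 2007 to December 25, 2007), pushing the deadline to April 11, 2008.
Because the emergency suspension of filing deadlines ran from February 21, 2008 to February 23, 2009, the deadline is extended by 368 days to April 14, 2009.
The other events in the timeline have no effect on the limitation period under the stated rules.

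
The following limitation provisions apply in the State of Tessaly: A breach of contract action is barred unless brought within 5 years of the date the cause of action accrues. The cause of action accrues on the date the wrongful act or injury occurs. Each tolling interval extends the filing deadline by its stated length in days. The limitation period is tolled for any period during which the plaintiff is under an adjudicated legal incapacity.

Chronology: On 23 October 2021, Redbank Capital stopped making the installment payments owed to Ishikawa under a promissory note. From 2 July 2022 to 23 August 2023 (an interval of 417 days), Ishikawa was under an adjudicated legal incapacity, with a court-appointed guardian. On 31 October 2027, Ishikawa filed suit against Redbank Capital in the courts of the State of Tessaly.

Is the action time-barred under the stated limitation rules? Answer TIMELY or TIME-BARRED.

TIMELY

The claim accrued on 23 October 2021, when the wrongful act occurred.
Adding the 5 years base period to 23 October 2021 gives a deadline of 23 October 2026, before any tolling.
The plaintiff's legal incapacity from 2 July 2022 to 23 August 2023 tolled the period for 417 days, extending the deadline to 14 December 2027.
The 31 October 2027 filing precedes the 14 December 2027 deadline; the claim is timely.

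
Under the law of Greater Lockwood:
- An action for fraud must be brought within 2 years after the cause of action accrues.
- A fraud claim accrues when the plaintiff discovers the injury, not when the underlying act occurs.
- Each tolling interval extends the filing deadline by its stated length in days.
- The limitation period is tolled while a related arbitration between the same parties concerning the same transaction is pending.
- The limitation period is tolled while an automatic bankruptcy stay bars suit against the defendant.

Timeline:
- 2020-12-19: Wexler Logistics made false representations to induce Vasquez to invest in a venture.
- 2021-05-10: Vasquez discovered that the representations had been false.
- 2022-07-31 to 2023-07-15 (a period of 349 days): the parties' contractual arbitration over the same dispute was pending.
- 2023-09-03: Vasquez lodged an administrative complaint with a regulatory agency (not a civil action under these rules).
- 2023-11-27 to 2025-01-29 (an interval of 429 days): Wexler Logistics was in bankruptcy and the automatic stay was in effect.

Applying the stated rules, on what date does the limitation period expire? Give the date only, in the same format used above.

Accrual is tied to discovery, so the period began on 2021-05-10 rather than on 2020-12-19 when the act occurred.
The untolled deadline — 2 years after 2021-05-10 — is 2023-05-10.
Because the pending related arbitration ran from 2022-07-31 to 2023-07-15, the deadline is extended by 349 days to 2024-04-23.
The automatic bankruptcy stay from 2023-11-27 to 2025-01-29 tolled the period for 429 days, extending the deadline to 2025-06-26.
None of the other events listed affects the running of the period under the stated rules.

2025-06-26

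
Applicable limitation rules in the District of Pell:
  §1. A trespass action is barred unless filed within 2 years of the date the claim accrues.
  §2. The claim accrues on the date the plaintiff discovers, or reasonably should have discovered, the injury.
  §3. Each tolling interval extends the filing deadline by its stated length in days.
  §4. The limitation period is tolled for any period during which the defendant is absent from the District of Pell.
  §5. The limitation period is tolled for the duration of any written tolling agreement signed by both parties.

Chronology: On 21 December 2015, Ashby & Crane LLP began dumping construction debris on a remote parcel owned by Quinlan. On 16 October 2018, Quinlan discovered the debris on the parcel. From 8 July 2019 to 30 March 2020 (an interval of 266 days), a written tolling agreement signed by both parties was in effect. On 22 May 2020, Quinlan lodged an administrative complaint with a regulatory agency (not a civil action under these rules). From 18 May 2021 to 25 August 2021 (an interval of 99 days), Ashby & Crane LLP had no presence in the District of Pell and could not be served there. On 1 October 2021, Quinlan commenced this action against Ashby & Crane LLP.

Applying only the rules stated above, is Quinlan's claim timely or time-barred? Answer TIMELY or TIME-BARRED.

Under the discovery rule, the claim accrued on 16 October 2018, when Quinlan discovered the injury — not on the 21 December 2015 date of the underlying act.
2 years from 16 October 2018 is 16 October 2020.
The written tolling agreement from 8 July 2019 to 30 March 2020 tolled the period for 266 days, extending the deadline to 9 July 2021.
The period was tolled for 99 days by the defendant's absence from the jurisdiction (18 May 2021 to 25 August 2021), pushing the deadline to 16 October 2021.
Nothing else in the chronology tolls or restarts the period.
Quinlan filed on 1 October 2021, before the 16 October 2021 deadline, so the action is timely.

TIMELY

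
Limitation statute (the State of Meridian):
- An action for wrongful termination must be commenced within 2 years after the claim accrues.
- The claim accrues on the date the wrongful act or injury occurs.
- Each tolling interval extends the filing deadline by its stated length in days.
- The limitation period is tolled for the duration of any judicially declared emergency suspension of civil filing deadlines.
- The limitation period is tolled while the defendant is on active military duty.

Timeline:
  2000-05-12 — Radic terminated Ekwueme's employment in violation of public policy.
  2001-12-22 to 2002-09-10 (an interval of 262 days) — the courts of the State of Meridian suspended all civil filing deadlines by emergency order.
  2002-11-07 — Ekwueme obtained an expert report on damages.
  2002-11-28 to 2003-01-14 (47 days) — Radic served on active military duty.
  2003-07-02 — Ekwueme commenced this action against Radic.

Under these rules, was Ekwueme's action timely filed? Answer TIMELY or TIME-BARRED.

The claim accrued on 2000-05-12, the date of the act.
Adding the 2 years base period to 2000-05-12 gives a deadline of 2002-05-12, before any tolling.
The emergency suspension of filing deadlines from 2001-12-22 to 2002-09-10 tolled the period for 262 days, extending the deadline to 2003-01-29.
The period was tolled for 47 days by the defendant's active military service (2002-11-28 to 2003-01-14), pushing the deadline to 2003-03-17.
None of the other events listed affects the running of the period under the stated rules.
Filing on 2003-07-02 missed the 2003-03-17 deadline — the action is time-barred.

TIME-BARRED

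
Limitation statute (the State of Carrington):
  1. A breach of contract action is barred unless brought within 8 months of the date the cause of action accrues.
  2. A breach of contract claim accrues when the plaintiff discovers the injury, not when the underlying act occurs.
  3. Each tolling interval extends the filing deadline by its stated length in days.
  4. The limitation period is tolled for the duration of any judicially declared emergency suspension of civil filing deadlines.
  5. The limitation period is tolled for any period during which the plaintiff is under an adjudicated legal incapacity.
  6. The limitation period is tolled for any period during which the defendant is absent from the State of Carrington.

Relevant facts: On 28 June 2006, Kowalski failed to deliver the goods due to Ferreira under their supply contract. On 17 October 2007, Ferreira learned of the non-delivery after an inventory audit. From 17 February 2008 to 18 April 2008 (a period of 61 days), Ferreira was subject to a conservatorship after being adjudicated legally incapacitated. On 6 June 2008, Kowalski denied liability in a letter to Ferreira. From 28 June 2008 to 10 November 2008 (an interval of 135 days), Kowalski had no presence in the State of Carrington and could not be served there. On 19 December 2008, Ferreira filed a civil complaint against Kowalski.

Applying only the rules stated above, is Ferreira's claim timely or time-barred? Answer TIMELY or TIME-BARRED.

Accrual is tied to discovery, so the period began on 17 October 2007 rather than on 28 June 2006 when the act occurred.
The untolled deadline — 8 months after 17 October 2007 — is 17 June 2008.
Because the plaintiff's legal incapacity ran from 17 February 2008 to 18 April 2008, the deadline is extended by 61 days to 17 August 2008.
The defendant's absence from the jurisdiction from 28 June 2008 to 10 November 2008 tolled the period for 135 days, extending the deadline to 30 December 2008.
None of the other events listed affects the running of the period under the stated rules.
Ferreira filed on 19 December 2008, before the 30 December 2008 deadline, so the action is timely.

TIMELY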